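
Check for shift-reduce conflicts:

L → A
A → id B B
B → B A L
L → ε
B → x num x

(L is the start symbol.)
Yes — I0: [L → .] vs [A → . id B B]; I8: [L → .] vs [A → . id B B]; I9: [A → id B B .] vs [A → . id B B]

A shift-reduce conflict occurs when an LR(0) state has both:
  - a complete (reduce) item [A → α .] (dot at the end), and
  - a shift item [B → β . c γ] (dot before a terminal).

Augment with L' → L and build the canonical LR(0) collection (I0 = CLOSURE({[L' → . L]}), then GOTO on every symbol after a dot until no new states appear). It has 11 states:
  I0: { [A → . id B B], [L → . A], [L → .], [L' → . L] }  — shift, reduce
  I1: { [L → A .] }  — reduce
  I2: { [L' → L .] }  — accept
  I3: { [A → id . B B], [B → . B A L], [B → . x num x] }  — shift
  I4: { [A → . id B B], [A → id B . B], [B → . B A L], [B → . x num x], [B → B . A L] }  — shift
  I5: { [B → x . num x] }  — shift
  I6: { [B → x num . x] }  — shift
  I7: { [B → x num x .] }  — reduce
  I8: { [A → . id B B], [B → B A . L], [L → . A], [L → .] }  — shift, reduce
  I9: { [A → . id B B], [A → id B B .], [B → B . A L] }  — shift, reduce
  I10: { [B → B A L .] }  — reduce

I0 contains reduce item [L → .] and shift item [A → . id B B] — shift-reduce conflict.
I8 contains reduce item [L → .] and shift item [A → . id B B] — shift-reduce conflict.
I9 contains reduce item [A → id B B .] and shift item [A → . id B B] — shift-reduce conflict.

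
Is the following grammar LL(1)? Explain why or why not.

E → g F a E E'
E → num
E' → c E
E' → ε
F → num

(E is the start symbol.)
Relevant sets:
  FOLLOW(E') = { $, 'c' }

For E:
  PREDICT(E → g F a E E') = { 'g' }
  PREDICT(E → num) = { 'num' }
For E':
  PREDICT(E' → c E) = { 'c' }
  PREDICT(E' → ε) = { $, 'c' }
F has a single production, so nothing to check there.

Conflict found: Predict set conflict for E': { 'c' }
The grammar is NOT LL(1).

Answer: No. Predict set conflict for E': { 'c' }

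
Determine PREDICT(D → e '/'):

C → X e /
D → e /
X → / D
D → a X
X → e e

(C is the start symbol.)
PREDICT(D → e '/') = (FIRST(RHS) \ {ε}) ∪ (FOLLOW(D) if ε ∈ FIRST(RHS), i.e. RHS ⇒* ε)
FIRST(e '/') = { 'e' }
ε ∉ FIRST(e '/'), so FOLLOW(D) is not added.
PREDICT(D → e '/') = { 'e' }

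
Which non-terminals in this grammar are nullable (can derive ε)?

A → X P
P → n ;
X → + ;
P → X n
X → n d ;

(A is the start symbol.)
None

There are no ε-productions, so no non-terminal can derive ε.
No non-terminals are nullable.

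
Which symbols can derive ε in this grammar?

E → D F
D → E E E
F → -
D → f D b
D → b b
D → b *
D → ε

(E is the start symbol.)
{ 'D' }

A non-terminal is nullable if it can derive ε (the empty string): either it has an ε-production, or it has a production whose right-hand side consists entirely of nullable non-terminals.

ε-productions: D → ε
So D is immediately nullable.
No further non-terminal can be added: every production for the remaining non-terminals contains a terminal or a non-nullable non-terminal.
Nullable = { 'D' }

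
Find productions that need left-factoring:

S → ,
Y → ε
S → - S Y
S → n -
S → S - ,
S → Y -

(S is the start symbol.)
No, left-factoring is not needed

Left-factoring is needed when two productions for the same non-terminal
share a common prefix on the right-hand side.

Productions for S:
  S → ,
  S → - S Y
  S → n -
  S → S - ,
  S → Y -

No common prefixes found.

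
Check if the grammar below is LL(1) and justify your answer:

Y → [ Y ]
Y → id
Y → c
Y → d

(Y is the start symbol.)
For Y:
  PREDICT(Y → '[' Y ']') = { '[' }
  PREDICT(Y → id) = { 'id' }
  PREDICT(Y → c) = { 'c' }
  PREDICT(Y → d) = { 'd' }

All predict sets are disjoint. The grammar IS LL(1).

Answer: Yes, the grammar is LL(1).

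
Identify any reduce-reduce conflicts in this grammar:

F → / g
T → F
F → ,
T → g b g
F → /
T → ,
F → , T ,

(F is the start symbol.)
A reduce-reduce conflict occurs when an LR(0) state has two complete items [A → α .] and [B → β .] — both call for a reduction, and with no lookahead the parser cannot choose between them.

Augment with F' → F and build the canonical LR(0) collection (I0 = CLOSURE({[F' → . F]}), then GOTO on every symbol after a dot until no new states appear). It has 12 states:
  I0: { [F → . , T ,], [F → . ,], [F → . / g], [F → . /], [F' → . F] }  — shift
  I1: { [F → , . T ,], [F → , .], [F → . , T ,], [F → . ,], [F → . / g], [F → . /], [T → . ,], [T → . F], [T → . g b g] }  — shift, reduce
  I2: { [F → / . g], [F → / .] }  — shift, reduce
  I3: { [F' → F .] }  — accept
  I4: { [F → / g .] }  — reduce
  I5: { [F → , . T ,], [F → , .], [F → . , T ,], [F → . ,], [F → . / g], [F → . /], [T → , .], [T → . ,], [T → . F], [T → . g b g] }  — shift, 2 reduces
  I6: { [T → F .] }  — reduce
  I7: { [F → , T . ,] }  — shift
  I8: { [T → g . b g] }  — shift
  I9: { [T → g b . g] }  — shift
  I10: { [T → g b g .] }  — reduce
  I11: { [F → , T , .] }  — reduce

I5 contains complete items [F → , .], [T → , .] — reduce-reduce conflict.

Answer: Yes — I5: [F → , .] vs [T → , .]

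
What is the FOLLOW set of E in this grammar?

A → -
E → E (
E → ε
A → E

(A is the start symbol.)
{ $, '(' }

To compute FOLLOW(E), find every occurrence of E on a right-hand side N → α E β: add FIRST(β) \ {ε}, and if β is empty or nullable also add FOLLOW(N). Iterate to a fixed point.

In E → E (: E is followed by '(', add FIRST('(') \ {ε} = { '(' }
In A → E: E is at the end, add FOLLOW(A)

The FOLLOW sets referred to above (computed the same way, to a fixed point):
  FOLLOW(A) = { $ }

Taking the union: FOLLOW(E) = { $, '(' }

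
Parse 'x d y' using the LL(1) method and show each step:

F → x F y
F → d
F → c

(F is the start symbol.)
Stack is shown with the top on the left.

Stack    Input    Action
------------------------
F $      x d y $  output F → x F y
x F y $  x d y $  match 'x'
F y $    d y $    output F → d
d y $    d y $    match 'd'
y $      y $      match 'y'
$        $        accept

The string is accepted.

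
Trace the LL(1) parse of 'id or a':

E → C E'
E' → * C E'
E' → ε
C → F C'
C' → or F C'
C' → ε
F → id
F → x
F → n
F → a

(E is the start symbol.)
LL(1) parsing maintains a stack (initially the start symbol over $) and the input. At each step: if the stack top is a terminal, match it against the current input token; if it is a non-terminal N, replace it with the RHS of M[N, lookahead] (the unique production whose predict set contains the lookahead).

Stack is shown with the top on the left.

Stack         Input      Action
-------------------------------
E $           id or a $  output E → C E'
C E' $        id or a $  output C → F C'
F C' E' $     id or a $  output F → id
id C' E' $    id or a $  match 'id'
C' E' $       or a $     output C' → or F C'
or F C' E' $  or a $     match 'or'
F C' E' $     a $        output F → a
a C' E' $     a $        match 'a'
C' E' $       $          output C' → ε
E' $          $          output E' → ε
$             $          accept

The string is accepted.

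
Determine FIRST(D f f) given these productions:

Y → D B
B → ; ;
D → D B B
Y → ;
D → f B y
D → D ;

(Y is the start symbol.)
{ 'f' }

FIRST sets of the non-terminals involved (from the grammar, by fixed-point iteration):
  FIRST(D) = { 'f' }

To compute FIRST(D f f), process the symbols left to right:
Symbol D is a non-terminal. Add FIRST(D) \ {ε} = { 'f' }
D is not nullable (ε ∉ FIRST(D)), so stop here.
FIRST(D f f) = { 'f' }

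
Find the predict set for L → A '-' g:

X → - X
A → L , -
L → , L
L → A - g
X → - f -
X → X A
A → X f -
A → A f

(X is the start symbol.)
{ ',', '-' }

PREDICT(L → A '-' g) = (FIRST(RHS) \ {ε}) ∪ (FOLLOW(L) if ε ∈ FIRST(RHS), i.e. RHS ⇒* ε)
FIRST(A) = { ',', '-' }
FIRST(A '-' g) = { ',', '-' }
ε ∉ FIRST(A '-' g), so FOLLOW(L) is not added.
PREDICT(L → A '-' g) = { ',', '-' }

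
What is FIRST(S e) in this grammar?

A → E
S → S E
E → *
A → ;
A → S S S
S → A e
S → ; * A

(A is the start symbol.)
{ '*', ';' }

FIRST sets of the non-terminals involved (from the grammar, by fixed-point iteration):
  FIRST(S) = { '*', ';' }

To compute FIRST(S e), process the symbols left to right:
Symbol S is a non-terminal. Add FIRST(S) \ {ε} = { '*', ';' }
S is not nullable (ε ∉ FIRST(S)), so stop here.
FIRST(S e) = { '*', ';' }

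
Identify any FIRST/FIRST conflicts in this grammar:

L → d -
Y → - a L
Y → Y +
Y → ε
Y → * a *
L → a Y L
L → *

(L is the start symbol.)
Yes. Y → '-' a L / Y → Y '+' on { '-' }; Y → Y '+' / Y → '*' a '*' on { '*' }

A FIRST/FIRST conflict occurs when two productions N → α and N → β for the same non-terminal have FIRST(α) ∩ FIRST(β) ≠ ∅ (with ε ∈ FIRST of a nullable right-hand side, so two nullable alternatives also conflict).

FIRST sets of the non-terminals at (or reachable through a nullable prefix from) the front of some alternative:
  FIRST(Y) = { '*', '+', '-', ε }

Productions for L:
  L → d -: FIRST = { 'd' }
  L → a Y L: FIRST = { 'a' }
  L → *: FIRST = { '*' }
Productions for Y:
  Y → - a L: FIRST = { '-' }
  Y → Y +: FIRST = { '*', '+', '-' }
  Y → ε: FIRST = { ε }
  Y → * a *: FIRST = { '*' }

Conflict for Y: Y → - a L and Y → Y +
  Overlap: { '-' }
Conflict for Y: Y → Y + and Y → * a *
  Overlap: { '*' }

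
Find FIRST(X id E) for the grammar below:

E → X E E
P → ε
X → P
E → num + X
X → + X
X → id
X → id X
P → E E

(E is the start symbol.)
{ '+', 'id', 'num' }

FIRST sets of the non-terminals involved (from the grammar, by fixed-point iteration):
  FIRST(X) = { '+', 'id', 'num', ε }

To compute FIRST(X id E), process the symbols left to right:
Symbol X is a non-terminal. Add FIRST(X) \ {ε} = { '+', 'id', 'num' }
X is nullable (ε ∈ FIRST(X)), continue to the next symbol.
Symbol id is a terminal. Add 'id' and stop.
FIRST(X id E) = { '+', 'id', 'num' }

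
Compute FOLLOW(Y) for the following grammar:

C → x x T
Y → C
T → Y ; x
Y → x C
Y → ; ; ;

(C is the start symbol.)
To compute FOLLOW(Y), find every occurrence of Y on a right-hand side N → α Y β: add FIRST(β) \ {ε}, and if β is empty or nullable also add FOLLOW(N). Iterate to a fixed point.

In T → Y ; x: Y is followed by ';' x, add FIRST(';' x) \ {ε} = { ';' }

Taking the union: FOLLOW(Y) = { ';' }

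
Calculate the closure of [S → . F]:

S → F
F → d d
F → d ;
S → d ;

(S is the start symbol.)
Start with: [S → . F]
  [S → . F] has the dot before F: add [F → . d d], [F → . d ;]
No further items can be added.

CLOSURE = { [F → . d ;], [F → . d d], [S → . F] }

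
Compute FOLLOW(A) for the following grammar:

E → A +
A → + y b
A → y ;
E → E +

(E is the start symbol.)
{ '+' }

To compute FOLLOW(A), find every occurrence of A on a right-hand side N → α A β: add FIRST(β) \ {ε}, and if β is empty or nullable also add FOLLOW(N). Iterate to a fixed point.

In E → A +: A is followed by '+', add FIRST('+') \ {ε} = { '+' }

Taking the union: FOLLOW(A) = { '+' }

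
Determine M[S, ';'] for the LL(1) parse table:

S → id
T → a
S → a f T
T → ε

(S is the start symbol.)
Empty (error entry)

To find M[S, ';'], we find productions for S where ';' is in the predict set (PREDICT(N → α) = (FIRST(α) \ {ε}) ∪ (FOLLOW(N) if α ⇒* ε)).

S → id: PREDICT = { 'id' }
S → a f T: PREDICT = { 'a' }

M[S, ';'] is empty (no production applies)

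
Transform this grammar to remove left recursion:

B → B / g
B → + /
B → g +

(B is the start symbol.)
B is directly left-recursive. The standard transformation for
  A → A α₁ | ... | A α_m | β₁ | ... | β_n
is
  A  → β₁ A' | ... | β_n A'
  A' → α₁ A' | ... | α_m A' | ε

B → + / becomes B → + / B'
B → g + becomes B → g + B'
B → B / g becomes B' → / g B'
Add B' → ε

Resulting grammar:
B → + / B'
B → g + B'
B' → / g B'
B' → ε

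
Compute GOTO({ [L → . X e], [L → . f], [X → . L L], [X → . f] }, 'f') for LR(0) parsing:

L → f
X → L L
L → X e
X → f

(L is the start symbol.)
{ [L → f .], [X → f .] }

GOTO(I, 'f') = CLOSURE({ [A → αX.β] : [A → α.Xβ] ∈ I, X = 'f' })

Items with dot before 'f', with the dot advanced:
  [L → . f] → [L → f .]
  [X → . f] → [X → f .]
Closure adds nothing (no advanced item has the dot before a non-terminal).

GOTO = { [L → f .], [X → f .] }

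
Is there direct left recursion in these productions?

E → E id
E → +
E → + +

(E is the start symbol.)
Direct left recursion occurs when N → N α for some non-terminal N (the right-hand side begins with the left-hand side itself).

E → E id: LEFT RECURSIVE (starts with E)
E → +: starts with '+'
E → + +: starts with '+'

The grammar has direct left recursion on: E.

Answer: Yes, E is left-recursive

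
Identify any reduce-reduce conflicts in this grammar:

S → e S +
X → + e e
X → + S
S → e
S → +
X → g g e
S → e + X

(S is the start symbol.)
Augment with S' → S and build the canonical LR(0) collection (I0 = CLOSURE({[S' → . S]}), then GOTO on every symbol after a dot until no new states appear). It has 15 states:
  I0: { [S → . +], [S → . e + X], [S → . e S +], [S → . e], [S' → . S] }  — shift
  I1: { [S → + .] }  — reduce
  I2: { [S' → S .] }  — accept
  I3: { [S → . +], [S → . e + X], [S → . e S +], [S → . e], [S → e . + X], [S → e . S +], [S → e .] }  — shift, reduce
  I4: { [S → + .], [S → e + . X], [X → . + S], [X → . + e e], [X → . g g e] }  — shift, reduce
  I5: { [S → e S . +] }  — shift
  I6: { [S → e S + .] }  — reduce
  I7: { [S → . +], [S → . e + X], [S → . e S +], [S → . e], [X → + . S], [X → + . e e] }  — shift
  I8: { [S → e + X .] }  — reduce
  I9: { [X → g . g e] }  — shift
  I10: { [X → g g . e] }  — shift
  I11: { [X → g g e .] }  — reduce
  I12: { [X → + S .] }  — reduce
  I13: { [S → . +], [S → . e + X], [S → . e S +], [S → . e], [S → e . + X], [S → e . S +], [S → e .], [X → + e . e] }  — shift, reduce
  I14: { [S → . +], [S → . e + X], [S → . e S +], [S → . e], [S → e . + X], [S → e . S +], [S → e .], [X → + e e .] }  — shift, 2 reduces

I14 contains complete items [S → e .], [X → + e e .] — reduce-reduce conflict.

Answer: Yes — I14: [S → e .] vs [X → + e e .]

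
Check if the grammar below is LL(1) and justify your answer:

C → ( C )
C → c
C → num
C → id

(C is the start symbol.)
Yes, the grammar is LL(1).

A grammar is LL(1) if for each non-terminal N with multiple productions, the predict sets of those productions are pairwise disjoint, where PREDICT(N → α) = (FIRST(α) \ {ε}) ∪ (FOLLOW(N) if α ⇒* ε).

For C:
  PREDICT(C → '(' C ')') = { '(' }
  PREDICT(C → c) = { 'c' }
  PREDICT(C → num) = { 'num' }
  PREDICT(C → id) = { 'id' }

All predict sets are disjoint. The grammar IS LL(1).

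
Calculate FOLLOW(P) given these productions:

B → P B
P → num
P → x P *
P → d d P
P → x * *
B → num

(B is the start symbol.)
{ '*', 'd', 'num', 'x' }

In B → P B: P is followed by B, add FIRST(B) \ {ε} = { 'd', 'num', 'x' }
In P → x P *: P is followed by '*', add FIRST('*') \ {ε} = { '*' }
In P → d d P: P is at the end; this adds FOLLOW(P) to itself — nothing new

Taking the union: FOLLOW(P) = { '*', 'd', 'num', 'x' }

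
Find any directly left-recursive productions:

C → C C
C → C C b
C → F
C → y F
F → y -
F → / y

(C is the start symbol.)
Direct left recursion occurs when N → N α for some non-terminal N (the right-hand side begins with the left-hand side itself).

C → C C: LEFT RECURSIVE (starts with C)
C → C C b: LEFT RECURSIVE (starts with C)
C → F: starts with F
C → y F: starts with y
F → y -: starts with y
F → / y: starts with '/'

The grammar has direct left recursion on: C.

Answer: Yes, C is left-recursive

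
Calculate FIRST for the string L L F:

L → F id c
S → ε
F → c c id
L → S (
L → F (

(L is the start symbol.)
{ '(', 'c' }

FIRST sets of the non-terminals involved (from the grammar, by fixed-point iteration):
  FIRST(L) = { '(', 'c' }

To compute FIRST(L L F), process the symbols left to right:
Symbol L is a non-terminal. Add FIRST(L) \ {ε} = { '(', 'c' }
L is not nullable (ε ∉ FIRST(L)), so stop here.
FIRST(L L F) = { '(', 'c' }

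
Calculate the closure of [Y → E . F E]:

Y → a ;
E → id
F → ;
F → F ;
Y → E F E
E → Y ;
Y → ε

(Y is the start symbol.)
To compute CLOSURE, for each item [A → α.Bβ] where B is a non-terminal, add [B → .γ] for all productions B → γ; repeat for the newly added items until nothing changes.

Start with: [Y → E . F E]
  [Y → E . F E] has the dot before F: add [F → . ;], [F → . F ;]
No further items can be added.

CLOSURE = { [F → . ;], [F → . F ;], [Y → E . F E] }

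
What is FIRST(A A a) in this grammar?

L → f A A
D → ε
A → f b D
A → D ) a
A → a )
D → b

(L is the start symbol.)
FIRST sets of the non-terminals involved (from the grammar, by fixed-point iteration):
  FIRST(A) = { ')', 'a', 'b', 'f' }

To compute FIRST(A A a), process the symbols left to right:
Symbol A is a non-terminal. Add FIRST(A) \ {ε} = { ')', 'a', 'b', 'f' }
A is not nullable (ε ∉ FIRST(A)), so stop here.
FIRST(A A a) = { ')', 'a', 'b', 'f' }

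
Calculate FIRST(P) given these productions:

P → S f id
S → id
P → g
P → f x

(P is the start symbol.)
FIRST sets of the other non-terminals involved (by the same procedure, iterated to a fixed point):
  FIRST(S) = { 'id' }

From P → S f id:
  - S is a non-terminal: add FIRST(S) \ {ε} = { 'id' }
    S is not nullable, so stop
From P → g:
  - g is a terminal: add 'g' and stop
From P → f x:
  - f is a terminal: add 'f' and stop

Collecting: FIRST(P) = { 'f', 'g', 'id' }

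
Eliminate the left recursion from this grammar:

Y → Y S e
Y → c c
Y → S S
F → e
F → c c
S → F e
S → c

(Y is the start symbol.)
Y is directly left-recursive. The standard transformation for
  A → A α₁ | ... | A α_m | β₁ | ... | β_n
is
  A  → β₁ A' | ... | β_n A'
  A' → α₁ A' | ... | α_m A' | ε

Y → c c becomes Y → c c Y'
Y → S S becomes Y → S S Y'
Y → Y S e becomes Y' → S e Y'
Add Y' → ε

Productions for other non-terminals are unchanged:
  F → e
  F → c c
  S → F e
  S → c

Resulting grammar:
Y → c c Y'
Y → S S Y'
Y' → S e Y'
Y' → ε
F → e
F → c c
S → F e
S → c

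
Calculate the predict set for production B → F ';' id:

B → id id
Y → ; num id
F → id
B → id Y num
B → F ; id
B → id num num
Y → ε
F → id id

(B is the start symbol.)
PREDICT(B → F ';' id) = (FIRST(RHS) \ {ε}) ∪ (FOLLOW(B) if ε ∈ FIRST(RHS), i.e. RHS ⇒* ε)
FIRST(F) = { 'id' }
FIRST(F ';' id) = { 'id' }
ε ∉ FIRST(F ';' id), so FOLLOW(B) is not added.
PREDICT(B → F ';' id) = { 'id' }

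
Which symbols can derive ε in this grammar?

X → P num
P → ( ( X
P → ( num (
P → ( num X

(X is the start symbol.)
None

There are no ε-productions, so no non-terminal can derive ε.
No non-terminals are nullable.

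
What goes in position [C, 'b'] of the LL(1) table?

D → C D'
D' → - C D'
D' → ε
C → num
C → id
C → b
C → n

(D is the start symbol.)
C → b

To find M[C, 'b'], we find productions for C where 'b' is in the predict set (PREDICT(N → α) = (FIRST(α) \ {ε}) ∪ (FOLLOW(N) if α ⇒* ε)).

C → num: PREDICT = { 'num' }
C → id: PREDICT = { 'id' }
C → b: PREDICT = { 'b' }
  'b' is in predict set, so this production goes in M[C, 'b']
C → n: PREDICT = { 'n' }

M[C, 'b'] = C → b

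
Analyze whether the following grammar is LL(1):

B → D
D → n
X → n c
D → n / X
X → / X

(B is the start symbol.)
No. Predict set conflict for D: { 'n' }

A grammar is LL(1) if for each non-terminal N with multiple productions, the predict sets of those productions are pairwise disjoint, where PREDICT(N → α) = (FIRST(α) \ {ε}) ∪ (FOLLOW(N) if α ⇒* ε).

For D:
  PREDICT(D → n) = { 'n' }
  PREDICT(D → n '/' X) = { 'n' }
For X:
  PREDICT(X → n c) = { 'n' }
  PREDICT(X → '/' X) = { '/' }
B has a single production, so nothing to check there.

Conflict found: Predict set conflict for D: { 'n' }
The grammar is NOT LL(1).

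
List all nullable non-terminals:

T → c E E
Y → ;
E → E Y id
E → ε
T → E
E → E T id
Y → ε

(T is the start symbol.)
A non-terminal is nullable if it can derive ε (the empty string): either it has an ε-production, or it has a production whose right-hand side consists entirely of nullable non-terminals.

ε-productions: E → ε, Y → ε
So E, Y are immediately nullable.
T → E: every symbol on the right is nullable, so T is nullable too.
Every non-terminal is now nullable.
Nullable = { 'E', 'T', 'Y' }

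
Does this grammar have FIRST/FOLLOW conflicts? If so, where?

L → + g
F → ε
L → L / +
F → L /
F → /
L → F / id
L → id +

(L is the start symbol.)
Yes. F → L '/' with FOLLOW(F) on { '/' }; F → '/' with FOLLOW(F) on { '/' }

A FIRST/FOLLOW conflict occurs when a non-terminal N has a nullable alternative N → β (β ⇒* ε) and another alternative N → α with FIRST(α) ∩ FOLLOW(N) ≠ ∅: on such a lookahead the parser cannot decide between expanding α and letting N vanish via β.

Nullable non-terminals: F.
FIRST sets used below: FIRST(L) = { '+', '/', 'id' }

F: nullable alternative(s) F → ε; FOLLOW(F) = { '/' }
  F → ε: FIRST \ {ε} = { } — this is the only nullable alternative, skip
  F → L /: FIRST \ {ε} = { '+', '/', 'id' } — overlaps FOLLOW(F) on { '/' }: CONFLICT
  F → /: FIRST \ {ε} = { '/' } — overlaps FOLLOW(F) on { '/' }: CONFLICT

L has no nullable alternative, so no FIRST/FOLLOW check is needed there.

So the grammar has 2 FIRST/FOLLOW conflicts (marked CONFLICT above).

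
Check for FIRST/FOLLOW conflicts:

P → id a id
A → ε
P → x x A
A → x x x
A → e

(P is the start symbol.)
No FIRST/FOLLOW conflicts.

Nullable non-terminals: A.

A: nullable alternative(s) A → ε; FOLLOW(A) = { $ }
  A → ε: FIRST \ {ε} = { } — this is the only nullable alternative, skip
  A → x x x: FIRST \ {ε} = { 'x' } — disjoint from FOLLOW(A)
  A → e: FIRST \ {ε} = { 'e' } — disjoint from FOLLOW(A)

P has no nullable alternative, so no FIRST/FOLLOW check is needed there.

No FIRST/FOLLOW conflicts found.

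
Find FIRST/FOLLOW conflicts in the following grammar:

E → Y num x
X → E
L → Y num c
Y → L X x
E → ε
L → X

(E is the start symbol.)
A FIRST/FOLLOW conflict occurs when a non-terminal N has a nullable alternative N → β (β ⇒* ε) and another alternative N → α with FIRST(α) ∩ FOLLOW(N) ≠ ∅: on such a lookahead the parser cannot decide between expanding α and letting N vanish via β.

Nullable non-terminals: E, L, X.
FIRST sets used below: FIRST(Y) = { 'x' }, FIRST(X) = { 'x', ε }

E: nullable alternative(s) E → ε; FOLLOW(E) = { $, 'x' }
  E → Y num x: FIRST \ {ε} = { 'x' } — overlaps FOLLOW(E) on { 'x' }: CONFLICT
  E → ε: FIRST \ {ε} = { } — this is the only nullable alternative, skip

L: nullable alternative(s) L → X; FOLLOW(L) = { 'x' }
  L → Y num c: FIRST \ {ε} = { 'x' } — overlaps FOLLOW(L) on { 'x' }: CONFLICT
  L → X: FIRST \ {ε} = { 'x' } — this is the only nullable alternative, skip
X has a nullable alternative but only one production, so nothing to check.

Y has no nullable alternative, so no FIRST/FOLLOW check is needed there.

So the grammar has 2 FIRST/FOLLOW conflicts (marked CONFLICT above).

Answer: Yes. E → Y num x with FOLLOW(E) on { 'x' }; L → Y num c with FOLLOW(L) on { 'x' }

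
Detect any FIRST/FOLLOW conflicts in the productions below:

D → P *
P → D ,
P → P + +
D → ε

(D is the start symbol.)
Nullable non-terminals: D.
FIRST sets used below: FIRST(P) = { ',' }

D: nullable alternative(s) D → ε; FOLLOW(D) = { $, ',' }
  D → P *: FIRST \ {ε} = { ',' } — overlaps FOLLOW(D) on { ',' }: CONFLICT
  D → ε: FIRST \ {ε} = { } — this is the only nullable alternative, skip

P has no nullable alternative, so no FIRST/FOLLOW check is needed there.

So the grammar has 1 FIRST/FOLLOW conflict (marked CONFLICT above).

Answer: Yes. D → P '*' with FOLLOW(D) on { ',' }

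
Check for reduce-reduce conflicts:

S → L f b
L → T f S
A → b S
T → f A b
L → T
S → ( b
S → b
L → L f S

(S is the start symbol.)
A reduce-reduce conflict occurs when an LR(0) state has two complete items [A → α .] and [B → β .] — both call for a reduction, and with no lookahead the parser cannot choose between them.

Augment with S' → S and build the canonical LR(0) collection (I0 = CLOSURE({[S' → . S]}), then GOTO on every symbol after a dot until no new states appear). It has 17 states:
  I0: { [L → . L f S], [L → . T f S], [L → . T], [S → . ( b], [S → . L f b], [S → . b], [S' → . S], [T → . f A b] }  — shift
  I1: { [S → ( . b] }  — shift
  I2: { [L → L . f S], [S → L . f b] }  — shift
  I3: { [S' → S .] }  — accept
  I4: { [L → T . f S], [L → T .] }  — shift, reduce
  I5: { [S → b .] }  — reduce
  I6: { [A → . b S], [T → f . A b] }  — shift
  I7: { [T → f A . b] }  — shift
  I8: { [A → b . S], [L → . L f S], [L → . T f S], [L → . T], [S → . ( b], [S → . L f b], [S → . b], [T → . f A b] }  — shift
  I9: { [A → b S .] }  — reduce
  I10: { [T → f A b .] }  — reduce
  I11: { [L → . L f S], [L → . T f S], [L → . T], [L → T f . S], [S → . ( b], [S → . L f b], [S → . b], [T → . f A b] }  — shift
  I12: { [L → T f S .] }  — reduce
  I13: { [L → . L f S], [L → . T f S], [L → . T], [L → L f . S], [S → . ( b], [S → . L f b], [S → . b], [S → L f . b], [T → . f A b] }  — shift
  I14: { [L → L f S .] }  — reduce
  I15: { [S → L f b .], [S → b .] }  — 2 reduces
  I16: { [S → ( b .] }  — reduce

I15 contains complete items [S → L f b .], [S → b .] — reduce-reduce conflict.

Answer: Yes — I15: [S → L f b .] vs [S → b .]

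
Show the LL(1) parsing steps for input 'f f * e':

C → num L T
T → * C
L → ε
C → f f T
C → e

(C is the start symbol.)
LL(1) parsing maintains a stack (initially the start symbol over $) and the input. At each step: if the stack top is a terminal, match it against the current input token; if it is a non-terminal N, replace it with the RHS of M[N, lookahead] (the unique production whose predict set contains the lookahead).

Stack is shown with the top on the left.

Stack    Input      Action
--------------------------
C $      f f * e $  output C → f f T
f f T $  f f * e $  match 'f'
f T $    f * e $    match 'f'
T $      * e $      output T → * C
* C $    * e $      match '*'
C $      e $        output C → e
e $      e $        match 'e'
$        $          accept

The string is accepted.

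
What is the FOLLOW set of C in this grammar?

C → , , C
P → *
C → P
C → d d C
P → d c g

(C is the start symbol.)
To compute FOLLOW(C), find every occurrence of C on a right-hand side N → α C β: add FIRST(β) \ {ε}, and if β is empty or nullable also add FOLLOW(N). Iterate to a fixed point.

C is the start symbol, so $ ∈ FOLLOW(C).
In C → , , C: C is at the end; this adds FOLLOW(C) to itself — nothing new
In C → d d C: C is at the end; this adds FOLLOW(C) to itself — nothing new

Taking the union: FOLLOW(C) = { $ }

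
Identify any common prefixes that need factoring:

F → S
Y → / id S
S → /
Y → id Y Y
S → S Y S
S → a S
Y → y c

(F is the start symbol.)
No, left-factoring is not needed

Left-factoring is needed when two productions for the same non-terminal
share a common prefix on the right-hand side.

Productions for Y:
  Y → / id S
  Y → id Y Y
  Y → y c
Productions for S:
  S → /
  S → S Y S
  S → a S

No common prefixes found.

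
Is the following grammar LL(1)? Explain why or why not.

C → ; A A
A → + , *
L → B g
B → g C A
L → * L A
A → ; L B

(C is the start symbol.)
Yes, the grammar is LL(1).

Relevant sets:
  FIRST(B) = { 'g' }

For A:
  PREDICT(A → '+' ',' '*') = { '+' }
  PREDICT(A → ';' L B) = { ';' }
For L:
  PREDICT(L → B g) = { 'g' }
  PREDICT(L → '*' L A) = { '*' }
C, B have a single production, so nothing to check there.

All predict sets are disjoint. The grammar IS LL(1).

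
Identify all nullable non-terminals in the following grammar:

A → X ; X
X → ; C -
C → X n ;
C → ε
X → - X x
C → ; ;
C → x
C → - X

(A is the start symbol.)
A non-terminal is nullable if it can derive ε (the empty string): either it has an ε-production, or it has a production whose right-hand side consists entirely of nullable non-terminals.

ε-productions: C → ε
So C is immediately nullable.
No further non-terminal can be added: every production for the remaining non-terminals contains a terminal or a non-nullable non-terminal.
Nullable = { 'C' }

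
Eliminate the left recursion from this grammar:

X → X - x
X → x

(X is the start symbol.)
X is directly left-recursive. The standard transformation for
  A → A α₁ | ... | A α_m | β₁ | ... | β_n
is
  A  → β₁ A' | ... | β_n A'
  A' → α₁ A' | ... | α_m A' | ε

X → x becomes X → x X'
X → X - x becomes X' → - x X'
Add X' → ε

Resulting grammar:
X → x X'
X' → - x X'
X' → ε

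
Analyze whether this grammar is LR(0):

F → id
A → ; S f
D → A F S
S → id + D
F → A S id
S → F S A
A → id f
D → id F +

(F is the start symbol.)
A grammar is LR(0) if no state in the canonical LR(0) collection has:
  - both a shift item (dot before a terminal) and a complete item (shift-reduce conflict), or
  - two or more complete items (reduce-reduce conflict; the accept item [F' → F .] counts as a complete item here).

Augment with F' → F and build the canonical LR(0) collection (I0 = CLOSURE({[F' → . F]}), then GOTO on every symbol after a dot until no new states appear). It has 23 states:
  I0: { [A → . ; S f], [A → . id f], [F → . A S id], [F → . id], [F' → . F] }  — shift
  I1: { [A → . ; S f], [A → . id f], [A → ; . S f], [F → . A S id], [F → . id], [S → . F S A], [S → . id + D] }  — shift
  I2: { [A → . ; S f], [A → . id f], [F → . A S id], [F → . id], [F → A . S id], [S → . F S A], [S → . id + D] }  — shift
  I3: { [F' → F .] }  — accept
  I4: { [A → id . f], [F → id .] }  — shift, reduce
  I5: { [A → id f .] }  — reduce
  I6: { [A → . ; S f], [A → . id f], [F → . A S id], [F → . id], [S → . F S A], [S → . id + D], [S → F . S A] }  — shift
  I7: { [F → A S . id] }  — shift
  I8: { [A → id . f], [F → id .], [S → id . + D] }  — shift, reduce
  I9: { [A → . ; S f], [A → . id f], [D → . A F S], [D → . id F +], [S → id + . D] }  — shift
  I10: { [A → . ; S f], [A → . id f], [D → A . F S], [F → . A S id], [F → . id] }  — shift
  I11: { [S → id + D .] }  — reduce
  I12: { [A → . ; S f], [A → . id f], [A → id . f], [D → id . F +], [F → . A S id], [F → . id] }  — shift
  I13: { [D → id F . +] }  — shift
  I14: { [D → id F + .] }  — reduce
  I15: { [A → . ; S f], [A → . id f], [D → A F . S], [F → . A S id], [F → . id], [S → . F S A], [S → . id + D] }  — shift
  I16: { [D → A F S .] }  — reduce
  I17: { [F → A S id .] }  — reduce
  I18: { [A → . ; S f], [A → . id f], [S → F S . A] }  — shift
  I19: { [S → F S A .] }  — reduce
  I20: { [A → id . f] }  — shift
  I21: { [A → ; S . f] }  — shift
  I22: { [A → ; S f .] }  — reduce

Conflict in state I4:
  Shift-reduce conflict between [F → id .] and [A → id . f]
So the grammar is NOT LR(0).

Answer: No. Shift-reduce conflict between [F → id .] and [A → id . f]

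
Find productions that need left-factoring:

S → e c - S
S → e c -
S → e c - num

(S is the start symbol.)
Yes, S has productions with common prefix 'e c -'

Left-factoring is needed when two productions for the same non-terminal
share a common prefix on the right-hand side.

Productions for S:
  S → e c - S
  S → e c -
  S → e c - num

Found common prefix 'e c -' in productions for S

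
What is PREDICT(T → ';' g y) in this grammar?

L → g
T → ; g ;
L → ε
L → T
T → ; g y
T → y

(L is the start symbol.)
PREDICT(T → ';' g y) = (FIRST(RHS) \ {ε}) ∪ (FOLLOW(T) if ε ∈ FIRST(RHS), i.e. RHS ⇒* ε)
FIRST(';' g y) = { ';' }
ε ∉ FIRST(';' g y), so FOLLOW(T) is not added.
PREDICT(T → ';' g y) = { ';' }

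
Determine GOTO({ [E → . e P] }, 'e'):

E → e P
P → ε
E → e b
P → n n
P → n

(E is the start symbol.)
GOTO(I, 'e') = CLOSURE({ [A → αX.β] : [A → α.Xβ] ∈ I, X = 'e' })

Items with dot before 'e', with the dot advanced:
  [E → . e P] → [E → e . P]
Closure of the advanced items:
  [E → e . P] has the dot before P: add [P → .], [P → . n n], [P → . n]

GOTO = { [E → e . P], [P → . n n], [P → . n], [P → .] }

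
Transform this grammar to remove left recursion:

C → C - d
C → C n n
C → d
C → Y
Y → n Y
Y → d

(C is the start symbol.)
C is directly left-recursive. The standard transformation for
  A → A α₁ | ... | A α_m | β₁ | ... | β_n
is
  A  → β₁ A' | ... | β_n A'
  A' → α₁ A' | ... | α_m A' | ε

C → d becomes C → d C'
C → Y becomes C → Y C'
C → C - d becomes C' → - d C'
C → C n n becomes C' → n n C'
Add C' → ε

Productions for other non-terminals are unchanged:
  Y → n Y
  Y → d

Resulting grammar:
C → d C'
C → Y C'
C' → - d C'
C' → n n C'
C' → ε
Y → n Y
Y → d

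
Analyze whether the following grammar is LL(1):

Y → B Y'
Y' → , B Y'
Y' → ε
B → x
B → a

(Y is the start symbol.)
Yes, the grammar is LL(1).

A grammar is LL(1) if for each non-terminal N with multiple productions, the predict sets of those productions are pairwise disjoint, where PREDICT(N → α) = (FIRST(α) \ {ε}) ∪ (FOLLOW(N) if α ⇒* ε).

Relevant sets:
  FOLLOW(Y') = { $ }

For Y':
  PREDICT(Y' → ',' B Y') = { ',' }
  PREDICT(Y' → ε) = { $ }
For B:
  PREDICT(B → x) = { 'x' }
  PREDICT(B → a) = { 'a' }
Y has a single production, so nothing to check there.

All predict sets are disjoint. The grammar IS LL(1).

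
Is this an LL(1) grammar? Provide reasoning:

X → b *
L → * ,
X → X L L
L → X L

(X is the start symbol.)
No. Predict set conflict for X: { 'b' }

Relevant sets:
  FIRST(X) = { 'b' }

For X:
  PREDICT(X → b '*') = { 'b' }
  PREDICT(X → X L L) = { 'b' }
For L:
  PREDICT(L → '*' ',') = { '*' }
  PREDICT(L → X L) = { 'b' }

Conflict found: Predict set conflict for X: { 'b' }
The grammar is NOT LL(1).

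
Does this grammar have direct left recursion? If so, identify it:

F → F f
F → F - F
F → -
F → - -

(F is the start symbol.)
Yes, F is left-recursive

F → F f: LEFT RECURSIVE (starts with F)
F → F - F: LEFT RECURSIVE (starts with F)
F → -: starts with '-'
F → - -: starts with '-'

The grammar has direct left recursion on: F.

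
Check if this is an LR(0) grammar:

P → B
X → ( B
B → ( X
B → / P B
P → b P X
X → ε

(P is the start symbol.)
No. Shift-reduce conflict between [X → .] and [X → . ( B]

A grammar is LR(0) if no state in the canonical LR(0) collection has:
  - both a shift item (dot before a terminal) and a complete item (shift-reduce conflict), or
  - two or more complete items (reduce-reduce conflict; the accept item [P' → P .] counts as a complete item here).

Augment with P' → P and build the canonical LR(0) collection (I0 = CLOSURE({[P' → . P]}), then GOTO on every symbol after a dot until no new states appear). It has 13 states:
  I0: { [B → . ( X], [B → . / P B], [P → . B], [P → . b P X], [P' → . P] }  — shift
  I1: { [B → ( . X], [X → . ( B], [X → .] }  — shift, reduce
  I2: { [B → . ( X], [B → . / P B], [B → / . P B], [P → . B], [P → . b P X] }  — shift
  I3: { [P → B .] }  — reduce
  I4: { [P' → P .] }  — accept
  I5: { [B → . ( X], [B → . / P B], [P → . B], [P → . b P X], [P → b . P X] }  — shift
  I6: { [P → b P . X], [X → . ( B], [X → .] }  — shift, reduce
  I7: { [B → . ( X], [B → . / P B], [X → ( . B] }  — shift
  I8: { [P → b P X .] }  — reduce
  I9: { [X → ( B .] }  — reduce
  I10: { [B → . ( X], [B → . / P B], [B → / P . B] }  — shift
  I11: { [B → / P B .] }  — reduce
  I12: { [B → ( X .] }  — reduce

Conflict in state I1:
  Shift-reduce conflict between [X → .] and [X → . ( B]
So the grammar is NOT LR(0).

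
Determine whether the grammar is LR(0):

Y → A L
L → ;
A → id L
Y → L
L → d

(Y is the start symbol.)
Yes, the grammar is LR(0)

Augment with Y' → Y and build the canonical LR(0) collection (I0 = CLOSURE({[Y' → . Y]}), then GOTO on every symbol after a dot until no new states appear). It has 9 states:
  I0: { [A → . id L], [L → . ;], [L → . d], [Y → . A L], [Y → . L], [Y' → . Y] }  — shift
  I1: { [L → ; .] }  — reduce
  I2: { [L → . ;], [L → . d], [Y → A . L] }  — shift
  I3: { [Y → L .] }  — reduce
  I4: { [Y' → Y .] }  — accept
  I5: { [L → d .] }  — reduce
  I6: { [A → id . L], [L → . ;], [L → . d] }  — shift
  I7: { [A → id L .] }  — reduce
  I8: { [Y → A L .] }  — reduce

Every state is either a pure shift/goto state or contains exactly one complete item and nothing to shift — no conflicts. The grammar is LR(0).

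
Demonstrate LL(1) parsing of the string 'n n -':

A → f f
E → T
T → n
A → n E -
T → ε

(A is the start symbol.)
LL(1) parsing maintains a stack (initially the start symbol over $) and the input. At each step: if the stack top is a terminal, match it against the current input token; if it is a non-terminal N, replace it with the RHS of M[N, lookahead] (the unique production whose predict set contains the lookahead).

Stack is shown with the top on the left.

Stack    Input    Action
------------------------
A $      n n - $  output A → n E -
n E - $  n n - $  match 'n'
E - $    n - $    output E → T
T - $    n - $    output T → n
n - $    n - $    match 'n'
- $      - $      match '-'
$        $        accept

The string is accepted.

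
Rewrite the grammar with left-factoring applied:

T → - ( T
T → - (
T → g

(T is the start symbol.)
T → - ( T'
T' → T
T' → ε
T → g

Left-factoring transforms A → αβ₁ | αβ₂ into A → αA' and A' → β₁ | β₂
(α is the longest common prefix among the alternatives). Repeat until
no nonterminal has two alternatives with a common prefix.

Round 1: T has alternatives sharing prefix '- ('. Introduce T': T → - ( T'
  Add: T' → T
  Add: T' → ε

No remaining common prefixes — done.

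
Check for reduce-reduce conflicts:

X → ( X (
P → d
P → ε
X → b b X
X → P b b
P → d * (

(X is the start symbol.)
A reduce-reduce conflict occurs when an LR(0) state has two complete items [A → α .] and [B → β .] — both call for a reduction, and with no lookahead the parser cannot choose between them.

Augment with X' → X and build the canonical LR(0) collection (I0 = CLOSURE({[X' → . X]}), then GOTO on every symbol after a dot until no new states appear). It has 14 states:
  I0: { [P → . d * (], [P → . d], [P → .], [X → . ( X (], [X → . P b b], [X → . b b X], [X' → . X] }  — shift, reduce
  I1: { [P → . d * (], [P → . d], [P → .], [X → ( . X (], [X → . ( X (], [X → . P b b], [X → . b b X] }  — shift, reduce
  I2: { [X → P . b b] }  — shift
  I3: { [X' → X .] }  — accept
  I4: { [X → b . b X] }  — shift
  I5: { [P → d . * (], [P → d .] }  — shift, reduce
  I6: { [P → d * . (] }  — shift
  I7: { [P → d * ( .] }  — reduce
  I8: { [P → . d * (], [P → . d], [P → .], [X → . ( X (], [X → . P b b], [X → . b b X], [X → b b . X] }  — shift, reduce
  I9: { [X → b b X .] }  — reduce
  I10: { [X → P b . b] }  — shift
  I11: { [X → P b b .] }  — reduce
  I12: { [X → ( X . (] }  — shift
  I13: { [X → ( X ( .] }  — reduce

No state contains more than one complete item.

Answer: No reduce-reduce conflicts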